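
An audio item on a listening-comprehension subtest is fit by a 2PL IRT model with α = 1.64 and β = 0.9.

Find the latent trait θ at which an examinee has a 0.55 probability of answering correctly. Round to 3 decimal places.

P(θ) = 1 / (1 + exp(−α(θ − β)))
logit = ln(0.5500/0.4500) = 0.2007
θ = β + logit/(α) = 0.9 + 0.2007/1.6400 = 1.0224

1.022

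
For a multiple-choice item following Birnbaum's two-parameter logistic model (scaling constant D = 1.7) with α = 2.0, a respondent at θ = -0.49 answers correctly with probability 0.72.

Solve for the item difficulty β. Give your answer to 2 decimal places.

-0.77

P(θ) = 1 / (1 + exp(−D·α(θ − β)))
logit(0.72) = ln(0.72/0.28) = 0.9445
β = θ − logit/(1.7·α) = -0.49 − 0.9445/3.4000 = -0.7678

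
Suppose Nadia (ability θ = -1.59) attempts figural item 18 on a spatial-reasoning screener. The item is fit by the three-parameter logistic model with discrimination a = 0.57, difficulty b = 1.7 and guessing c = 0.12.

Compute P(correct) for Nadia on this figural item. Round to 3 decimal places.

P(θ) = c + (1 − c) · 1 / (1 + exp(−a(θ − b)))
Exponent: 0.57 × (-1.59 − 1.7) = -1.8753
1/(1 + e^{1.8753}) = 0.1329
P = 0.12 + 0.88 × 0.1329 = 0.2370

0.237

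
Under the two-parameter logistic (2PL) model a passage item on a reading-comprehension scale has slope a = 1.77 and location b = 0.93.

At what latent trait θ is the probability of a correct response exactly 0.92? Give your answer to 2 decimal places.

P(θ) = 1 / (1 + exp(−a(θ − b)))
logit = ln(0.9200/0.0800) = 2.4423
θ = b + logit/(a) = 0.93 + 2.4423/1.7700 = 2.3099

2.31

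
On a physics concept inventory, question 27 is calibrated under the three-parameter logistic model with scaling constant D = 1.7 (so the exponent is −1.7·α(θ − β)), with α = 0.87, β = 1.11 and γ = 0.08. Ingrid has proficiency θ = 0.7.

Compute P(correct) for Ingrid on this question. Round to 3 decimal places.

0.405

P(θ) = γ + (1 − γ) · 1 / (1 + exp(−D·α(θ − β)))
Exponent: 1.7 × 0.87 × (0.7 − 1.11) = -0.6064
1/(1 + e^{0.6064}) = 0.3529
P = 0.08 + 0.92 × 0.3529 = 0.4047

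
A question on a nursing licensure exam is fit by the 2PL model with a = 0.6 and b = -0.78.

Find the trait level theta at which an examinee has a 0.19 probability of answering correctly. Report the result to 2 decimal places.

-3.20

P(theta) = 1 / (1 + exp(−a(theta − b)))
logit = ln(0.1900/0.8100) = -1.4500
theta = b + logit/(a) = -0.78 + (-1.4500)/0.6000 = -3.1967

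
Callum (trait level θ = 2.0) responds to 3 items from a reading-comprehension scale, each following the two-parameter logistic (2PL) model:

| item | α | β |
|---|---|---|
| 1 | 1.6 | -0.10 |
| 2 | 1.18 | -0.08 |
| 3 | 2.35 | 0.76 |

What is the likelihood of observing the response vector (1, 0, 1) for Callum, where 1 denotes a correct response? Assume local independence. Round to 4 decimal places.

P(θ) = 1 / (1 + exp(−α(θ − β)))
P_1 = 1/(1+e^{-3.3600}) = 0.9664
P_2 = 1/(1+e^{-2.4544}) = 0.9209
P_3 = 1/(1+e^{-2.9140}) = 0.9485
L = P_1 × (1−P_2) × P_3 = 0.9664 × 0.0791 × 0.9485 = 0.07253

0.0725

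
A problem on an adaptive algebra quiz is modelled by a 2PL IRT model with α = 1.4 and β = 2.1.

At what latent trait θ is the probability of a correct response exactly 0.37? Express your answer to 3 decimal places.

1.720

P(θ) = 1 / (1 + exp(−α(θ − β)))
logit = ln(0.3700/0.6300) = -0.5322
θ = β + logit/(α) = 2.1 + (-0.5322)/1.4000 = 1.7198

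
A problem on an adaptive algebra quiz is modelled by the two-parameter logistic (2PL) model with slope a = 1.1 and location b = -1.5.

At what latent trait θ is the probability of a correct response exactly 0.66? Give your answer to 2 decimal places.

P(θ) = 1 / (1 + exp(−a(θ − b)))
logit = ln(0.6600/0.3400) = 0.6633
θ = b + logit/(a) = -1.5 + 0.6633/1.1000 = -0.8970

-0.90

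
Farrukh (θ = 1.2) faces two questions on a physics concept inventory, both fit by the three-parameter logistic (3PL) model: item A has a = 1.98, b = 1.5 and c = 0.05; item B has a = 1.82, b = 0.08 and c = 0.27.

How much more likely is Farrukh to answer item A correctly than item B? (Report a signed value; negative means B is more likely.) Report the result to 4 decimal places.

P(θ) = c + (1 − c) · 1 / (1 + exp(−a(θ − b)))
P_A = 0.3879
P_B = 0.9159
P_A − P_B = -0.5280

-0.5280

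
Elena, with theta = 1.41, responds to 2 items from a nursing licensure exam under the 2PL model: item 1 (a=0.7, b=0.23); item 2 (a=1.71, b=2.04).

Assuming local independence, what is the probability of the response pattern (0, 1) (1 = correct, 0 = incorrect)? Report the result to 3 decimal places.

0.077

P(theta) = 1 / (1 + exp(−a(theta − b)))
P_1 = 1/(1+e^{-0.8260}) = 0.6955
P_2 = 1/(1+e^{1.0773}) = 0.2540
L = (1−P_1) × P_2 = 0.3045 × 0.2540 = 0.07735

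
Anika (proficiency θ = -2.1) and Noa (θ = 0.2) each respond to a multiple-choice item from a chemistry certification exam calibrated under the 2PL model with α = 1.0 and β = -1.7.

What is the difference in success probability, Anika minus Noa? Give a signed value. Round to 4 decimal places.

P(θ) = 1 / (1 + exp(−α(θ − β)))
P(Anika) = 0.4013  [exponent -0.4000]
P(Noa) = 0.8699  [exponent 1.9000]
Difference = 0.4013 − 0.8699 = -0.4686

-0.4686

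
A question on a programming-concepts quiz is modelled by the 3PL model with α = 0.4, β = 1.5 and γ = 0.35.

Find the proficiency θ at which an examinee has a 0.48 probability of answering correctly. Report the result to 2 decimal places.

-1.97

P(θ) = γ + (1 − γ) · 1 / (1 + exp(−α(θ − β)))
Remove guessing floor: (0.48 − 0.35)/(1 − 0.35) = 0.2000
logit = ln(0.2000/0.8000) = -1.3863
θ = β + logit/(α) = 1.5 + (-1.3863)/0.4000 = -1.9657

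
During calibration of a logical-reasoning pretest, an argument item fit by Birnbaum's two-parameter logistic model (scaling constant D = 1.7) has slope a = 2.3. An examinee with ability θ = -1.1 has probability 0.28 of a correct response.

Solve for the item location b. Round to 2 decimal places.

P(θ) = 1 / (1 + exp(−D·a(θ − b)))
logit(0.28) = ln(0.28/0.72) = -0.9445
b = θ − logit/(1.7·a) = -1.1 − (-0.9445)/3.9100 = -0.8584

-0.86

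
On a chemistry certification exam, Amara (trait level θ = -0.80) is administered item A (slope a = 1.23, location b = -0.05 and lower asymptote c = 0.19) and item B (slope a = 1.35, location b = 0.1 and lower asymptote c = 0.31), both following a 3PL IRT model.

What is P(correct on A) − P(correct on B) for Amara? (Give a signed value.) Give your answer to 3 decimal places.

-0.047

P(θ) = c + (1 − c) · 1 / (1 + exp(−a(θ − b)))
P_A = 0.4204
P_B = 0.4679
P_A − P_B = -0.0475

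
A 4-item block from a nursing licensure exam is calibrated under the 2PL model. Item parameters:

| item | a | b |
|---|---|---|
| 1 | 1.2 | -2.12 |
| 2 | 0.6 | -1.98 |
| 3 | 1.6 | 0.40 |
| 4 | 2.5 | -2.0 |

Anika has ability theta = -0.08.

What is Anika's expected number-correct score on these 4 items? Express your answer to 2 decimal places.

P(theta) = 1 / (1 + exp(−a(theta − b)))
P_1 = 1/(1+e^{-2.4480}) = 0.9204
P_2 = 1/(1+e^{-1.1400}) = 0.7577
P_3 = 1/(1+e^{0.7680}) = 0.3169
P_4 = 1/(1+e^{-4.8000}) = 0.9918
E[score] = 0.9204 + 0.7577 + 0.3169 + 0.9918 = 2.9868

2.99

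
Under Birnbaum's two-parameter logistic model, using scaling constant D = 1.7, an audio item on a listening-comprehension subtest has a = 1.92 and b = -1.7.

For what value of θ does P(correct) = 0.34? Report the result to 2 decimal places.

-1.90

P(θ) = 1 / (1 + exp(−D·a(θ − b)))
logit = ln(0.3400/0.6600) = -0.6633
θ = b + logit/(1.7·a) = -1.7 + (-0.6633)/3.2640 = -1.9032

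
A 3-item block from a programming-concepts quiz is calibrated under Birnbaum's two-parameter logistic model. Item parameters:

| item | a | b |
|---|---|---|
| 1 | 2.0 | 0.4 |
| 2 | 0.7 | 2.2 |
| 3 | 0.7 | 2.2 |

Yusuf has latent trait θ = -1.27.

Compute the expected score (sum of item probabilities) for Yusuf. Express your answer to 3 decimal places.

0.196

P(θ) = 1 / (1 + exp(−a(θ − b)))
P_1 = 1/(1+e^{3.3400}) = 0.0342
P_2 = 1/(1+e^{2.4290}) = 0.0810
P_3 = 1/(1+e^{2.4290}) = 0.0810
E[score] = 0.0342 + 0.0810 + 0.0810 = 0.1962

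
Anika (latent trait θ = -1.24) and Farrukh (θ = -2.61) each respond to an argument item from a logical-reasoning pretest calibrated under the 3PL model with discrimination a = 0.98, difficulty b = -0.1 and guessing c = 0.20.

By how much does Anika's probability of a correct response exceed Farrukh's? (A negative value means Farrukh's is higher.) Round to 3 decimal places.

0.134

P(θ) = c + (1 − c) · 1 / (1 + exp(−a(θ − b)))
P(Anika) = 0.3972  [exponent -1.1172]
P(Farrukh) = 0.2630  [exponent -2.4598]
Difference = 0.3972 − 0.2630 = 0.1342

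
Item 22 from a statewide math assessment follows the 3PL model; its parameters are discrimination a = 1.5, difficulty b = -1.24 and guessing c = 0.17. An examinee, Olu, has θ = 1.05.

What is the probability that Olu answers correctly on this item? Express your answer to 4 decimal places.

P(θ) = c + (1 − c) · 1 / (1 + exp(−a(θ − b)))
Exponent: 1.5 × (1.05 − (-1.24)) = 3.4350
1/(1 + e^{-3.4350}) = 0.9688
P = 0.17 + 0.83 × 0.9688 = 0.9741

0.9741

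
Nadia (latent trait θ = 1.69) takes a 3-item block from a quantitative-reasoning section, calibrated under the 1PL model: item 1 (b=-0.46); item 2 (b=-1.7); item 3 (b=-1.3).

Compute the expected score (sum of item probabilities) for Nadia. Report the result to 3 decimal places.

P(θ) = 1 / (1 + exp(−(θ − b)))
P_1 = 1/(1+e^{-2.1500}) = 0.8957
P_2 = 1/(1+e^{-3.3900}) = 0.9674
P_3 = 1/(1+e^{-2.9900}) = 0.9521
E[score] = 0.8957 + 0.9674 + 0.9521 = 2.8152

2.815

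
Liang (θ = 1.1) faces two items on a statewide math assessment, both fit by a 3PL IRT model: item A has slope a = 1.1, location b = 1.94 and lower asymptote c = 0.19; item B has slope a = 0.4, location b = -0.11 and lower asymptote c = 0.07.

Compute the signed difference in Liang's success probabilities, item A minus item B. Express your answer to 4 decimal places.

P(θ) = c + (1 − c) · 1 / (1 + exp(−a(θ − b)))
P_A = 0.4202
P_B = 0.6454
P_A − P_B = -0.2252

-0.2252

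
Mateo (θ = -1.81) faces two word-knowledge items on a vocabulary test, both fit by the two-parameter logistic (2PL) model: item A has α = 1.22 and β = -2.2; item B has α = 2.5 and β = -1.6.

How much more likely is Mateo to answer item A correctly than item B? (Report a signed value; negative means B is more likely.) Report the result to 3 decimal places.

0.245

P(θ) = 1 / (1 + exp(−α(θ − β)))
P_A = 0.6168
P_B = 0.3717
P_A − P_B = 0.2451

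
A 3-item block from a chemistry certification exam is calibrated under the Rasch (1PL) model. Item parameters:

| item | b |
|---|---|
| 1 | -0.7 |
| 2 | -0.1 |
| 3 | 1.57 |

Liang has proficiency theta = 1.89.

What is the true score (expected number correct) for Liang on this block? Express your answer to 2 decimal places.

2.39

P(theta) = 1 / (1 + exp(−(theta − b)))
P_1 = 1/(1+e^{-2.5900}) = 0.9302
P_2 = 1/(1+e^{-1.9900}) = 0.8797
P_3 = 1/(1+e^{-0.3200}) = 0.5793
E[score] = 0.9302 + 0.8797 + 0.5793 = 2.3893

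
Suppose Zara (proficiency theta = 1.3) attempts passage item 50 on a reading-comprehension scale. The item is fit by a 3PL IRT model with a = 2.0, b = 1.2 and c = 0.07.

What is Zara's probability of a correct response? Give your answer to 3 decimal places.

P(theta) = c + (1 − c) · 1 / (1 + exp(−a(theta − b)))
Exponent: 2.0 × (1.3 − 1.2) = 0.2000
1/(1 + e^{-0.2000}) = 0.5498
P = 0.07 + 0.93 × 0.5498 = 0.5813

0.581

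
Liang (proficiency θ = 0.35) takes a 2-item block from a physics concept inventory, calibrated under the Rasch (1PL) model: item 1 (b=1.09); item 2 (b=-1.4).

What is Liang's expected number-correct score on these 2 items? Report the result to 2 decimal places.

1.17

P(θ) = 1 / (1 + exp(−(θ − b)))
P_1 = 1/(1+e^{0.7400}) = 0.3230
P_2 = 1/(1+e^{-1.7500}) = 0.8520
E[score] = 0.3230 + 0.8520 = 1.1750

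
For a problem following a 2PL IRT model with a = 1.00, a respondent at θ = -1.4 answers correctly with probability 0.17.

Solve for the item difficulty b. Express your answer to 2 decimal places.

P(θ) = 1 / (1 + exp(−a(θ − b)))
logit(0.17) = ln(0.17/0.83) = -1.5856
b = θ − logit/(a) = -1.4 − (-1.5856)/1.0000 = 0.1856

0.19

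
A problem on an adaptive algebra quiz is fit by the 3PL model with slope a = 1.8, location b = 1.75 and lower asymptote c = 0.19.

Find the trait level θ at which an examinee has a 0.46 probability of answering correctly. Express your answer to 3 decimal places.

P(θ) = c + (1 − c) · 1 / (1 + exp(−a(θ − b)))
Remove guessing floor: (0.46 − 0.19)/(1 − 0.19) = 0.3333
logit = ln(0.3333/0.6667) = -0.6931
θ = b + logit/(a) = 1.75 + (-0.6931)/1.8000 = 1.3649

1.365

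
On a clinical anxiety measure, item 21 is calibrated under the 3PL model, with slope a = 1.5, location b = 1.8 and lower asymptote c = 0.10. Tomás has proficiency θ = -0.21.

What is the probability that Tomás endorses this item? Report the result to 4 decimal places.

0.1421

P(θ) = c + (1 − c) · 1 / (1 + exp(−a(θ − b)))
Exponent: 1.5 × (-0.21 − 1.8) = -3.0150
1/(1 + e^{3.0150}) = 0.0468
P = 0.10 + 0.90 × 0.0468 = 0.1421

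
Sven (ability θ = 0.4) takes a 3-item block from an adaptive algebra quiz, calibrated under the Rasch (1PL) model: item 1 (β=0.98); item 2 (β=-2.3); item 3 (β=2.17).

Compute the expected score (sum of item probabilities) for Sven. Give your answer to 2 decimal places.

1.44

P(θ) = 1 / (1 + exp(−(θ − β)))
P_1 = 1/(1+e^{0.5800}) = 0.3589
P_2 = 1/(1+e^{-2.7000}) = 0.9370
P_3 = 1/(1+e^{1.7700}) = 0.1455
E[score] = 0.3589 + 0.9370 + 0.1455 = 1.4415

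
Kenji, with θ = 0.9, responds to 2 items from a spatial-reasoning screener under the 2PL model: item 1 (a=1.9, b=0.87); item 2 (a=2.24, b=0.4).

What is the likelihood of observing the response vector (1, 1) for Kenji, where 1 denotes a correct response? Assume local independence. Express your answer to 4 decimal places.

0.3877

P(θ) = 1 / (1 + exp(−a(θ − b)))
P_1 = 1/(1+e^{-0.0570}) = 0.5142
P_2 = 1/(1+e^{-1.1200}) = 0.7540
L = P_1 × P_2 = 0.5142 × 0.7540 = 0.38774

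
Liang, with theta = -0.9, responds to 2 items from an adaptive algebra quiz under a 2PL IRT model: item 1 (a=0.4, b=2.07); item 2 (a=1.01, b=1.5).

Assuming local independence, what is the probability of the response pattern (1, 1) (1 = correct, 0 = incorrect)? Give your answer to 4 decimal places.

0.0190

P(theta) = 1 / (1 + exp(−a(theta − b)))
P_1 = 1/(1+e^{1.1880}) = 0.2336
P_2 = 1/(1+e^{2.4240}) = 0.0814
L = P_1 × P_2 = 0.2336 × 0.0814 = 0.01901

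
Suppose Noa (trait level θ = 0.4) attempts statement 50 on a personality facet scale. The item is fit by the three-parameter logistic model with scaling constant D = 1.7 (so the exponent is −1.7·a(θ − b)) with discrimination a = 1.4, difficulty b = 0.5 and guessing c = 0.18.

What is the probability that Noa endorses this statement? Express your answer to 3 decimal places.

0.541

P(θ) = c + (1 − c) · 1 / (1 + exp(−D·a(θ − b)))
Exponent: 1.7 × 1.4 × (0.4 − 0.5) = -0.2380
1/(1 + e^{0.2380}) = 0.4408
P = 0.18 + 0.82 × 0.4408 = 0.5414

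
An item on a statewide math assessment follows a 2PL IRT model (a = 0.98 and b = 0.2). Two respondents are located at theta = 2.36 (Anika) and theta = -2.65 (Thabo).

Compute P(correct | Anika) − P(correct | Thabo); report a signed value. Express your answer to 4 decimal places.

0.8348

P(theta) = 1 / (1 + exp(−a(theta − b)))
P(Anika) = 0.8925  [exponent 2.1168]
P(Thabo) = 0.0577  [exponent -2.7930]
Difference = 0.8925 − 0.0577 = 0.8348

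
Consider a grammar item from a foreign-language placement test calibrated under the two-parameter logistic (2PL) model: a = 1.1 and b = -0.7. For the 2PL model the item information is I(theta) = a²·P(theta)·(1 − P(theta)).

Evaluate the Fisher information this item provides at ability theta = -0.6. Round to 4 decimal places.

P = 1/(1+e^{-0.1100}) = 0.5275
P(1−P) = 0.5275 × 0.4725 = 0.2492
I = a² × P(1−P) = 1.1² × 0.2492 = 0.30159

0.3016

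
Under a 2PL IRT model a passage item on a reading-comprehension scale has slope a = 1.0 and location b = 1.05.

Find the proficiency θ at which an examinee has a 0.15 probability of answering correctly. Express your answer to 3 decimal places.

P(θ) = 1 / (1 + exp(−a(θ − b)))
logit = ln(0.1500/0.8500) = -1.7346
θ = b + logit/(a) = 1.05 + (-1.7346)/1.0000 = -0.6846

-0.685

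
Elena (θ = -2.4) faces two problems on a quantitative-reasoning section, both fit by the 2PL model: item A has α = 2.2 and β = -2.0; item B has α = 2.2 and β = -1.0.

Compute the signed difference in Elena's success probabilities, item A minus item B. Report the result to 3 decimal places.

0.249

P(θ) = 1 / (1 + exp(−α(θ − β)))
P_A = 0.2932
P_B = 0.0439
P_A − P_B = 0.2492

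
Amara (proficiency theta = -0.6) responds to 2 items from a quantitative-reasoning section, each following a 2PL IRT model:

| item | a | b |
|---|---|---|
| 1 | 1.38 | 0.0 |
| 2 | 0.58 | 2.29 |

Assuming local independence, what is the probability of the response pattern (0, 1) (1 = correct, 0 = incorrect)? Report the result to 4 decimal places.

0.1097

P(theta) = 1 / (1 + exp(−a(theta − b)))
P_1 = 1/(1+e^{0.8280}) = 0.3041
P_2 = 1/(1+e^{1.6762}) = 0.1576
L = (1−P_1) × P_2 = 0.6959 × 0.1576 = 0.10968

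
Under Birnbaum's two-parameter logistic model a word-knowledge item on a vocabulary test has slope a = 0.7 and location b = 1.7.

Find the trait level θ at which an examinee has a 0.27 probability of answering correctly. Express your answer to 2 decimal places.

P(θ) = 1 / (1 + exp(−a(θ − b)))
logit = ln(0.2700/0.7300) = -0.9946
θ = b + logit/(a) = 1.7 + (-0.9946)/0.7000 = 0.2791

0.28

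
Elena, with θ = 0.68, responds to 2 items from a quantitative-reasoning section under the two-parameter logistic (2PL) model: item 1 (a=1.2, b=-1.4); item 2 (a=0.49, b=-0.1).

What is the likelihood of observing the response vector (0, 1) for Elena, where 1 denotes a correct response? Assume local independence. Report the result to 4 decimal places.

P(θ) = 1 / (1 + exp(−a(θ − b)))
P_1 = 1/(1+e^{-2.4960}) = 0.9239
P_2 = 1/(1+e^{-0.3822}) = 0.5944
L = (1−P_1) × P_2 = 0.0761 × 0.5944 = 0.04526

0.0453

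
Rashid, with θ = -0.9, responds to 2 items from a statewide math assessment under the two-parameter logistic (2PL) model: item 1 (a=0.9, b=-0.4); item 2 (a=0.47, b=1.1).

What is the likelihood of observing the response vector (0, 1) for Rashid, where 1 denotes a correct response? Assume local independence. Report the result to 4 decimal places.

0.1715

P(θ) = 1 / (1 + exp(−a(θ − b)))
P_1 = 1/(1+e^{0.4500}) = 0.3894
P_2 = 1/(1+e^{0.9400}) = 0.2809
L = (1−P_1) × P_2 = 0.6106 × 0.2809 = 0.17153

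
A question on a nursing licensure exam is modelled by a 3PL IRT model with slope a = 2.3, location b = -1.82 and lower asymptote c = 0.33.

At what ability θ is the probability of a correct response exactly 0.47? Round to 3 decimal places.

P(θ) = c + (1 − c) · 1 / (1 + exp(−a(θ − b)))
Remove guessing floor: (0.47 − 0.33)/(1 − 0.33) = 0.2090
logit = ln(0.2090/0.7910) = -1.3312
θ = b + logit/(a) = -1.82 + (-1.3312)/2.3000 = -2.3988

-2.399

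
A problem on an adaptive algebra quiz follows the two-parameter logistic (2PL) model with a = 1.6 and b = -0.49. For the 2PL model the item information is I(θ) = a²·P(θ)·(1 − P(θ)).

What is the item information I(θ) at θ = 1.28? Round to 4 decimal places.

0.1345

P = 1/(1+e^{-2.8320}) = 0.9444
P(1−P) = 0.9444 × 0.0556 = 0.0525
I = a² × P(1−P) = 1.6² × 0.0525 = 0.13447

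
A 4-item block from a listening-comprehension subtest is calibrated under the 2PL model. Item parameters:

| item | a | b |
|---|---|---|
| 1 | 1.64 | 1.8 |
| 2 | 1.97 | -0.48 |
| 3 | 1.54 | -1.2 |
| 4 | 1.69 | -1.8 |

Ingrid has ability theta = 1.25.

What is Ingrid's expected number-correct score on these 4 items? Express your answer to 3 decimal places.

3.228

P(theta) = 1 / (1 + exp(−a(theta − b)))
P_1 = 1/(1+e^{0.9020}) = 0.2886
P_2 = 1/(1+e^{-3.4081}) = 0.9680
P_3 = 1/(1+e^{-3.7730}) = 0.9775
P_4 = 1/(1+e^{-5.1545}) = 0.9943
E[score] = 0.2886 + 0.9680 + 0.9775 + 0.9943 = 3.2284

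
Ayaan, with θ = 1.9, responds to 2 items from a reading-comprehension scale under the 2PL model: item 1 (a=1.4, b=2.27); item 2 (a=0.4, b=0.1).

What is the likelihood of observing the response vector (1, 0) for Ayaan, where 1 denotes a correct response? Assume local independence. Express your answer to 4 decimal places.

0.1222

P(θ) = 1 / (1 + exp(−a(θ − b)))
P_1 = 1/(1+e^{0.5180}) = 0.3733
P_2 = 1/(1+e^{-0.7200}) = 0.6726
L = P_1 × (1−P_2) = 0.3733 × 0.3274 = 0.12222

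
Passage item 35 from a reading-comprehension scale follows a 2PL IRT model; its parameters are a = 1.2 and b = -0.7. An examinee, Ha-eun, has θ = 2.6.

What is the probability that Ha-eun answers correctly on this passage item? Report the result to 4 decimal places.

P(θ) = 1 / (1 + exp(−a(θ − b)))
Exponent: 1.2 × (2.6 − (-0.7)) = 3.9600
1/(1 + e^{-3.9600}) = 0.9813

0.9813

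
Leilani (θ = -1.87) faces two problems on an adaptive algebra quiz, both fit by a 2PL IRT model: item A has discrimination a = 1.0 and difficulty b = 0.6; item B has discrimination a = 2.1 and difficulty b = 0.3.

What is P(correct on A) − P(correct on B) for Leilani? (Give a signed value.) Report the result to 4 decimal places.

0.0676

P(θ) = 1 / (1 + exp(−a(θ − b)))
P_A = 0.0780
P_B = 0.0104
P_A − P_B = 0.0676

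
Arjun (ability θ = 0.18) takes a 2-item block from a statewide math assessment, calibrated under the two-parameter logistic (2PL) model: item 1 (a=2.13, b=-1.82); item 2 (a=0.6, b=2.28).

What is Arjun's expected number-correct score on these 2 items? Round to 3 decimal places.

1.207

P(θ) = 1 / (1 + exp(−a(θ − b)))
P_1 = 1/(1+e^{-4.2600}) = 0.9861
P_2 = 1/(1+e^{1.2600}) = 0.2210
E[score] = 0.9861 + 0.2210 = 1.2070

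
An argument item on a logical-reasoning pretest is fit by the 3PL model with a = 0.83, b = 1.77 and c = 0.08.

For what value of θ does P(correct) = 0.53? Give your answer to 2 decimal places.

1.72

P(θ) = c + (1 − c) · 1 / (1 + exp(−a(θ − b)))
Remove guessing floor: (0.53 − 0.08)/(1 − 0.08) = 0.4891
logit = ln(0.4891/0.5109) = -0.0435
θ = b + logit/(a) = 1.77 + (-0.0435)/0.8300 = 1.7176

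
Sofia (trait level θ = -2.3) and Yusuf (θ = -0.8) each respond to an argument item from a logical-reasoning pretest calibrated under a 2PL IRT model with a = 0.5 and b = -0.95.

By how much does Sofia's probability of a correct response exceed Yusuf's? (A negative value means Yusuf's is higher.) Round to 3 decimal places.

P(θ) = 1 / (1 + exp(−a(θ − b)))
P(Sofia) = 0.3374  [exponent -0.6750]
P(Yusuf) = 0.5187  [exponent 0.0750]
Difference = 0.3374 − 0.5187 = -0.1814

-0.181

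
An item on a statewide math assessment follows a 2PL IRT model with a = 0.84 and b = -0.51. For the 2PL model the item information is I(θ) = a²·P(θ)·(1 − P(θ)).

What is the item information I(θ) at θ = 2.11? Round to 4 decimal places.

0.0633

P = 1/(1+e^{-2.2008}) = 0.9003
P(1−P) = 0.9003 × 0.0997 = 0.0897
I = a² × P(1−P) = 0.84² × 0.0897 = 0.06332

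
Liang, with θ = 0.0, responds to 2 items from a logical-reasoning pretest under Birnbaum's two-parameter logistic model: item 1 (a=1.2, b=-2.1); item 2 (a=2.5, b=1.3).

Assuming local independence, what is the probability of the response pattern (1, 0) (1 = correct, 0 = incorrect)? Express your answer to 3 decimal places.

0.891

P(θ) = 1 / (1 + exp(−a(θ − b)))
P_1 = 1/(1+e^{-2.5200}) = 0.9255
P_2 = 1/(1+e^{3.2500}) = 0.0373
L = P_1 × (1−P_2) = 0.9255 × 0.9627 = 0.89098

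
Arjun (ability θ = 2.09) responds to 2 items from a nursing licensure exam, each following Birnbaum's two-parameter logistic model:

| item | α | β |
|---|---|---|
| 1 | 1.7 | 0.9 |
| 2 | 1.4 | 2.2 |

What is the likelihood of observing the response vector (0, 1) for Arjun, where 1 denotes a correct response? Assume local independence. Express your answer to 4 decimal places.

0.0539

P(θ) = 1 / (1 + exp(−α(θ − β)))
P_1 = 1/(1+e^{-2.0230}) = 0.8832
P_2 = 1/(1+e^{0.1540}) = 0.4616
L = (1−P_1) × P_2 = 0.1168 × 0.4616 = 0.05392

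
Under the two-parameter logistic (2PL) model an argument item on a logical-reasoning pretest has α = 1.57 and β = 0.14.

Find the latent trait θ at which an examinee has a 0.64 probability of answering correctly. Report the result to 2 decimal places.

0.51

P(θ) = 1 / (1 + exp(−α(θ − β)))
logit = ln(0.6400/0.3600) = 0.5754
θ = β + logit/(α) = 0.14 + 0.5754/1.5700 = 0.5065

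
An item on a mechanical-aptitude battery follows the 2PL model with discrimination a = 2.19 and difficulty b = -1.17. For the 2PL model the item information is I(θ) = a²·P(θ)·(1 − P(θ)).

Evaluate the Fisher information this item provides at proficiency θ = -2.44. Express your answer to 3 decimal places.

P = 1/(1+e^{2.7813}) = 0.0583
P(1−P) = 0.0583 × 0.9417 = 0.0549
I = a² × P(1−P) = 2.19² × 0.0549 = 0.26349

0.263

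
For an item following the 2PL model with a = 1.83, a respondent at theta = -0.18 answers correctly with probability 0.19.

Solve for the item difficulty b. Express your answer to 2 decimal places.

0.61

P(theta) = 1 / (1 + exp(−a(theta − b)))
logit(0.19) = ln(0.19/0.81) = -1.4500
b = theta − logit/(a) = -0.18 − (-1.4500)/1.8300 = 0.6124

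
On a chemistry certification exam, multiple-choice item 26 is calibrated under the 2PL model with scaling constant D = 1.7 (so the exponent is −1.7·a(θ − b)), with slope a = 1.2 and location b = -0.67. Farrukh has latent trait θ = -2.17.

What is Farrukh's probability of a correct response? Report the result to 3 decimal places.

P(θ) = 1 / (1 + exp(−D·a(θ − b)))
Exponent: 1.7 × 1.2 × (-2.17 − (-0.67)) = -3.0600
1/(1 + e^{3.0600}) = 0.0448
P = 0.0448

0.045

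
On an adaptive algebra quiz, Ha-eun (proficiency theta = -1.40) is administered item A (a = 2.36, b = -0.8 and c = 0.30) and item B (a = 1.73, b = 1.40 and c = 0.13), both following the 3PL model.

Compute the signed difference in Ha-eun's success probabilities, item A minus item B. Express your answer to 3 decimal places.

P(theta) = c + (1 − c) · 1 / (1 + exp(−a(theta − b)))
P_A = 0.4367
P_B = 0.1368
P_A − P_B = 0.2999

0.300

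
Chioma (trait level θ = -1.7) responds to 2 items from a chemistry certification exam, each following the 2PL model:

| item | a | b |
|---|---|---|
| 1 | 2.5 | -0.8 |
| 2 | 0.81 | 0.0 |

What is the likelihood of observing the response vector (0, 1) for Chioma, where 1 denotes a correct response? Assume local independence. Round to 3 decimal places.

P(θ) = 1 / (1 + exp(−a(θ − b)))
P_1 = 1/(1+e^{2.2500}) = 0.0953
P_2 = 1/(1+e^{1.3770}) = 0.2015
L = (1−P_1) × P_2 = 0.9047 × 0.2015 = 0.18228

0.182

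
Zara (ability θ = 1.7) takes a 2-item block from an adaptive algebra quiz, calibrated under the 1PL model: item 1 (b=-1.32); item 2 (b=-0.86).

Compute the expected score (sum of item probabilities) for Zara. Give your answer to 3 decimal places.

P(θ) = 1 / (1 + exp(−(θ − b)))
P_1 = 1/(1+e^{-3.0200}) = 0.9535
P_2 = 1/(1+e^{-2.5600}) = 0.9282
E[score] = 0.9535 + 0.9282 = 1.8817

1.882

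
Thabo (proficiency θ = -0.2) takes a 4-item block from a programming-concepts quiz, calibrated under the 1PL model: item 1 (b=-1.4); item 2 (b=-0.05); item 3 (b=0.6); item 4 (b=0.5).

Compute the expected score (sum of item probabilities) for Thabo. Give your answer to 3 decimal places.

1.873

P(θ) = 1 / (1 + exp(−(θ − b)))
P_1 = 1/(1+e^{-1.2000}) = 0.7685
P_2 = 1/(1+e^{0.1500}) = 0.4626
P_3 = 1/(1+e^{0.8000}) = 0.3100
P_4 = 1/(1+e^{0.7000}) = 0.3318
E[score] = 0.7685 + 0.4626 + 0.3100 + 0.3318 = 1.8729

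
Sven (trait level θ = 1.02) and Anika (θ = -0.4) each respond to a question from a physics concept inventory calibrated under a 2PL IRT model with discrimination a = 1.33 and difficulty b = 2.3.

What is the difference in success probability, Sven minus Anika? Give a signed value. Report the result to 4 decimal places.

0.1273

P(θ) = 1 / (1 + exp(−a(θ − b)))
P(Sven) = 0.1542  [exponent -1.7024]
P(Anika) = 0.0268  [exponent -3.5910]
Difference = 0.1542 − 0.0268 = 0.1273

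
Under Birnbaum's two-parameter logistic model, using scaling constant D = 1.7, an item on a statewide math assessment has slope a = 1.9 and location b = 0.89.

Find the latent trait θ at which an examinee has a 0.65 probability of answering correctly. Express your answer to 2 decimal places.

1.08

P(θ) = 1 / (1 + exp(−D·a(θ − b)))
logit = ln(0.6500/0.3500) = 0.6190
θ = b + logit/(1.7·a) = 0.89 + 0.6190/3.2300 = 1.0817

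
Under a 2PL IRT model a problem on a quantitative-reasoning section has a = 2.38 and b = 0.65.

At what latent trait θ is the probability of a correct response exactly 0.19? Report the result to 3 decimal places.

0.041

P(θ) = 1 / (1 + exp(−a(θ − b)))
logit = ln(0.1900/0.8100) = -1.4500
θ = b + logit/(a) = 0.65 + (-1.4500)/2.3800 = 0.0408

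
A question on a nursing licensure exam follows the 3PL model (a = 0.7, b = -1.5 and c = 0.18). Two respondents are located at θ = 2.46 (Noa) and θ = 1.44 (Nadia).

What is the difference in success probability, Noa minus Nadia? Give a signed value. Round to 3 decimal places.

P(θ) = c + (1 − c) · 1 / (1 + exp(−a(θ − b)))
P(Noa) = 0.9517  [exponent 2.7720]
P(Nadia) = 0.9071  [exponent 2.0580]
Difference = 0.9517 − 0.9071 = 0.0446

0.045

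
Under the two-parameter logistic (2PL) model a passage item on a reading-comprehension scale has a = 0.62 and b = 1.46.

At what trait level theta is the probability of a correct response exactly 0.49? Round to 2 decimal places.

1.40

P(theta) = 1 / (1 + exp(−a(theta − b)))
logit = ln(0.4900/0.5100) = -0.0400
theta = b + logit/(a) = 1.46 + (-0.0400)/0.6200 = 1.3955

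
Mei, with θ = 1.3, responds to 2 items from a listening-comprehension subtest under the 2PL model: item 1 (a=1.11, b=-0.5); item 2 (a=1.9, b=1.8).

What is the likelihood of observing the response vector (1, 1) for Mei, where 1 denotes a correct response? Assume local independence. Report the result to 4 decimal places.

P(θ) = 1 / (1 + exp(−a(θ − b)))
P_1 = 1/(1+e^{-1.9980}) = 0.8806
P_2 = 1/(1+e^{0.9500}) = 0.2789
L = P_1 × P_2 = 0.8806 × 0.2789 = 0.24558

0.2456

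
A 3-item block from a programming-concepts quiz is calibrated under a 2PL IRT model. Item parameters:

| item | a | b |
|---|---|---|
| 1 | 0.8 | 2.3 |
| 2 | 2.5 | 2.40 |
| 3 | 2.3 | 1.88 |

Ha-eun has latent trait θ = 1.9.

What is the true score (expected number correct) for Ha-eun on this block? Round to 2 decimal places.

1.15

P(θ) = 1 / (1 + exp(−a(θ − b)))
P_1 = 1/(1+e^{0.3200}) = 0.4207
P_2 = 1/(1+e^{1.2500}) = 0.2227
P_3 = 1/(1+e^{-0.0460}) = 0.5115
E[score] = 0.4207 + 0.2227 + 0.5115 = 1.1549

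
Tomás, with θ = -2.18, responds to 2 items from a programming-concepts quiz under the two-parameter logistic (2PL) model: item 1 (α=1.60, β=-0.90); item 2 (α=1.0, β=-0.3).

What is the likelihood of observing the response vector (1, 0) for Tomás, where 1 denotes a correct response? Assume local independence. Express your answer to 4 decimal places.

0.0991

P(θ) = 1 / (1 + exp(−α(θ − β)))
P_1 = 1/(1+e^{2.0480}) = 0.1143
P_2 = 1/(1+e^{1.8800}) = 0.1324
L = P_1 × (1−P_2) = 0.1143 × 0.8676 = 0.09913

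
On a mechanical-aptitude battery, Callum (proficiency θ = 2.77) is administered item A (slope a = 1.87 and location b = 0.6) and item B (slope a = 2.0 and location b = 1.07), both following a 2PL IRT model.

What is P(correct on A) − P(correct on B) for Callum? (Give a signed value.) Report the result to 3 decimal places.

P(θ) = 1 / (1 + exp(−a(θ − b)))
P_A = 0.9830
P_B = 0.9677
P_A − P_B = 0.0153

0.015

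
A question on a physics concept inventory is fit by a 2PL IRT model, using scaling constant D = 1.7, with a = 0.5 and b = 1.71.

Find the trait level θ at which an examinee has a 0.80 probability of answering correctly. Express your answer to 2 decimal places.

P(θ) = 1 / (1 + exp(−D·a(θ − b)))
logit = ln(0.8000/0.2000) = 1.3863
θ = b + logit/(1.7·a) = 1.71 + 1.3863/0.8500 = 3.3409

3.34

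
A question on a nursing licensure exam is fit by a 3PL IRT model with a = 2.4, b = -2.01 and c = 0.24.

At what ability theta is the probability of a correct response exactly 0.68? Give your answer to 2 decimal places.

-1.88

P(theta) = c + (1 − c) · 1 / (1 + exp(−a(theta − b)))
Remove guessing floor: (0.68 − 0.24)/(1 − 0.24) = 0.5789
logit = ln(0.5789/0.4211) = 0.3185
theta = b + logit/(a) = -2.01 + 0.3185/2.4000 = -1.8773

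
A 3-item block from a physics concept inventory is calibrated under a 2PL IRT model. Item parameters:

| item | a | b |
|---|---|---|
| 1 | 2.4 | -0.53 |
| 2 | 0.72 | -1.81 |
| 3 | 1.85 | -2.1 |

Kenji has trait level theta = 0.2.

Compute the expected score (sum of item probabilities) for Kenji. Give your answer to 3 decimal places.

P(theta) = 1 / (1 + exp(−a(theta − b)))
P_1 = 1/(1+e^{-1.7520}) = 0.8522
P_2 = 1/(1+e^{-1.4472}) = 0.8096
P_3 = 1/(1+e^{-4.2550}) = 0.9860
E[score] = 0.8522 + 0.8096 + 0.9860 = 2.6478

2.648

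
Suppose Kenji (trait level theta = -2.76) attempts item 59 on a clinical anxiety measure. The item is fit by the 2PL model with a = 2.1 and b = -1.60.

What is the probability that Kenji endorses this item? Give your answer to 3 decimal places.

0.080

P(theta) = 1 / (1 + exp(−a(theta − b)))
Exponent: 2.1 × (-2.76 − (-1.60)) = -2.4360
1/(1 + e^{2.4360}) = 0.0805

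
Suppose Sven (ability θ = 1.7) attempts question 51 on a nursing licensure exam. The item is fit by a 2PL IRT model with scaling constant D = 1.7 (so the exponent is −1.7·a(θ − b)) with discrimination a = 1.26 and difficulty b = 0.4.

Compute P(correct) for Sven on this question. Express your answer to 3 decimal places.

0.942

P(θ) = 1 / (1 + exp(−D·a(θ − b)))
Exponent: 1.7 × 1.26 × (1.7 − 0.4) = 2.7846
1/(1 + e^{-2.7846}) = 0.9418
P = 0.9418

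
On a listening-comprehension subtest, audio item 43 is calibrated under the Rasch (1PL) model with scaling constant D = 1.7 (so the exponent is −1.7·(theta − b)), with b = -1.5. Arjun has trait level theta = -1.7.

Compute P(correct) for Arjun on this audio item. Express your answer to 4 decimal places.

0.4158

P(theta) = 1 / (1 + exp(−D·(theta − b)))
Exponent: 1.7 × (-1.7 − (-1.5)) = -0.3400
1/(1 + e^{0.3400}) = 0.4158
P = 0.4158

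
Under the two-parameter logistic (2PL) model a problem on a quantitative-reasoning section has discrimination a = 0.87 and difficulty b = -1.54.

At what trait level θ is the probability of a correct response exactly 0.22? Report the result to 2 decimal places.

-2.99

P(θ) = 1 / (1 + exp(−a(θ − b)))
logit = ln(0.2200/0.7800) = -1.2657
θ = b + logit/(a) = -1.54 + (-1.2657)/0.8700 = -2.9948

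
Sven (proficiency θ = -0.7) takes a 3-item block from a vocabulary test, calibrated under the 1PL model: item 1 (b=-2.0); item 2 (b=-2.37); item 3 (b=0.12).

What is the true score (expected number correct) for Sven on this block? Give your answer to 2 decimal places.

1.93

P(θ) = 1 / (1 + exp(−(θ − b)))
P_1 = 1/(1+e^{-1.3000}) = 0.7858
P_2 = 1/(1+e^{-1.6700}) = 0.8416
P_3 = 1/(1+e^{0.8200}) = 0.3058
E[score] = 0.7858 + 0.8416 + 0.3058 = 1.9332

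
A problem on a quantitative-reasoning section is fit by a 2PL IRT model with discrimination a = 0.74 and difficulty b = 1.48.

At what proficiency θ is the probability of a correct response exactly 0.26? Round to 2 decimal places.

P(θ) = 1 / (1 + exp(−a(θ − b)))
logit = ln(0.2600/0.7400) = -1.0460
θ = b + logit/(a) = 1.48 + (-1.0460)/0.7400 = 0.0665

0.07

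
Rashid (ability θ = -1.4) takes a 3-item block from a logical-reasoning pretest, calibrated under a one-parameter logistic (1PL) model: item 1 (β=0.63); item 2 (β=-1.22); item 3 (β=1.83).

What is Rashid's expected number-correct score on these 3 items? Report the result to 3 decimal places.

P(θ) = 1 / (1 + exp(−(θ − β)))
P_1 = 1/(1+e^{2.0300}) = 0.1161
P_2 = 1/(1+e^{0.1800}) = 0.4551
P_3 = 1/(1+e^{3.2300}) = 0.0381
E[score] = 0.1161 + 0.4551 + 0.0381 = 0.6093

0.609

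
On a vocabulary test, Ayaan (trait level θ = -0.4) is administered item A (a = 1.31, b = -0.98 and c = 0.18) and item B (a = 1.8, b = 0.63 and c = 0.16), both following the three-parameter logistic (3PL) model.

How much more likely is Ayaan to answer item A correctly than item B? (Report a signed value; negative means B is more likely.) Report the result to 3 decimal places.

P(θ) = c + (1 − c) · 1 / (1 + exp(−a(θ − b)))
P_A = 0.7387
P_B = 0.2737
P_A − P_B = 0.4649

0.465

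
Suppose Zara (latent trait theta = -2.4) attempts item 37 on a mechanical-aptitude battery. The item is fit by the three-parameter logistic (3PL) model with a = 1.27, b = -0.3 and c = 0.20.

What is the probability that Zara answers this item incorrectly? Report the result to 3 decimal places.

P(theta) = c + (1 − c) · 1 / (1 + exp(−a(theta − b)))
Exponent: 1.27 × (-2.4 − (-0.3)) = -2.6670
1/(1 + e^{2.6670}) = 0.0649
P = 0.20 + 0.80 × 0.0649 = 0.2520
P(incorrect) = 1 − 0.2520 = 0.7480

0.748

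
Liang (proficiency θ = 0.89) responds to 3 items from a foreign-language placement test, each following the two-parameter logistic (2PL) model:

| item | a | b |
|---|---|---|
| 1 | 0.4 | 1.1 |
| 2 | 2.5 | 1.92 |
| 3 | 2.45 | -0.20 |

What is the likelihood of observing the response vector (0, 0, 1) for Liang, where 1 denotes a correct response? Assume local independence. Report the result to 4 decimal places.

P(θ) = 1 / (1 + exp(−a(θ − b)))
P_1 = 1/(1+e^{0.0840}) = 0.4790
P_2 = 1/(1+e^{2.5750}) = 0.0708
P_3 = 1/(1+e^{-2.6705}) = 0.9353
L = (1−P_1) × (1−P_2) × P_3 = 0.5210 × 0.9292 × 0.9353 = 0.45278

0.4528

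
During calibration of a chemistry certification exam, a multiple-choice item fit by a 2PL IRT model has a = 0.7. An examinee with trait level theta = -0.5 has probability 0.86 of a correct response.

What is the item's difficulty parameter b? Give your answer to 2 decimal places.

P(theta) = 1 / (1 + exp(−a(theta − b)))
logit(0.86) = ln(0.86/0.14) = 1.8153
b = theta − logit/(a) = -0.5 − 1.8153/0.7000 = -3.0933

-3.09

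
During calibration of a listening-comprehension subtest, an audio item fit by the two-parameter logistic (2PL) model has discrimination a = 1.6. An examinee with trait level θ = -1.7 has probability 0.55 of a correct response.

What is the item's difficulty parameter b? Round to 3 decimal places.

P(θ) = 1 / (1 + exp(−a(θ − b)))
logit(0.55) = ln(0.55/0.45) = 0.2007
b = θ − logit/(a) = -1.7 − 0.2007/1.6000 = -1.8254

-1.825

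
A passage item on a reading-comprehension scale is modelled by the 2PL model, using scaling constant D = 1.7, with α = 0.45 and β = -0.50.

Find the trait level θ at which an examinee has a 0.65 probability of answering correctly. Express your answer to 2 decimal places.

P(θ) = 1 / (1 + exp(−D·α(θ − β)))
logit = ln(0.6500/0.3500) = 0.6190
θ = β + logit/(1.7·α) = -0.50 + 0.6190/0.7650 = 0.3092

0.31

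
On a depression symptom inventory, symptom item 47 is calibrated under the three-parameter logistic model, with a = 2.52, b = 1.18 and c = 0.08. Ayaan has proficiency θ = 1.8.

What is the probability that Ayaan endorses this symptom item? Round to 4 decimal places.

0.8406

P(θ) = c + (1 − c) · 1 / (1 + exp(−a(θ − b)))
Exponent: 2.52 × (1.8 − 1.18) = 1.5624
1/(1 + e^{-1.5624}) = 0.8267
P = 0.08 + 0.92 × 0.8267 = 0.8406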